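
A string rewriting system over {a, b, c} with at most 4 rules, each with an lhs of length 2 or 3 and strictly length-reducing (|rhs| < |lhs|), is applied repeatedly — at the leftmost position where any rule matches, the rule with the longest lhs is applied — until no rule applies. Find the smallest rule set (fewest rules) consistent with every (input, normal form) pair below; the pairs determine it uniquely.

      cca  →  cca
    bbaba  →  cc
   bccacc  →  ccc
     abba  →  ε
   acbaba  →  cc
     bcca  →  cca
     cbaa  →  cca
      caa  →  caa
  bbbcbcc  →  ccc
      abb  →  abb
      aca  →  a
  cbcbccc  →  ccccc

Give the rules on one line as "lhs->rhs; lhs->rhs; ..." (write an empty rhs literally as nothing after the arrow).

ac->; ba->c; bc->c

  | cca
  | bbaba => bcba => cba => cc
  | bccacc => ccacc => ccc
  | abba => abc => ac => ε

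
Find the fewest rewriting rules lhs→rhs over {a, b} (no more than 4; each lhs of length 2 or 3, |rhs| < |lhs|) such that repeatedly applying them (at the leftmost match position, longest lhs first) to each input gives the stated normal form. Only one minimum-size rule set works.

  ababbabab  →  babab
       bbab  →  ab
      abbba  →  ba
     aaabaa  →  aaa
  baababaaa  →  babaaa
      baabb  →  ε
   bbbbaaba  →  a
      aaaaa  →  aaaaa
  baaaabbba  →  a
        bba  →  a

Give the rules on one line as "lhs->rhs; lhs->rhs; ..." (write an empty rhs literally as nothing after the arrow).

aab->; abb->bb; bb->

  | ababbabab => abbbabab => bbbabab => babab
  | bbab => ab
  | abbba => bbba => ba
  | aaabaa => aaa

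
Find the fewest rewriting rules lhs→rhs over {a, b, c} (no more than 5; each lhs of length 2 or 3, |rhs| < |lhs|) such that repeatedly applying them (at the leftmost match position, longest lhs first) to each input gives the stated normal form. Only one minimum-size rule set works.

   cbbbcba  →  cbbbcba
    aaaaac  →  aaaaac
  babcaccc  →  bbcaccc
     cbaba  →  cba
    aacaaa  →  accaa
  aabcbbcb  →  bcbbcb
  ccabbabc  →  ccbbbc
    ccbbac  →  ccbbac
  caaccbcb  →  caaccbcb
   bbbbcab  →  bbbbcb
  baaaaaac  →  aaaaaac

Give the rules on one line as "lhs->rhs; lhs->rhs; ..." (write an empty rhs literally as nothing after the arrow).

  | cbbbcba
  | aaaaac
  | babcaccc => bbcaccc
  | cbaba => cba

ab->b; aba->a; aca->cc; baa->aa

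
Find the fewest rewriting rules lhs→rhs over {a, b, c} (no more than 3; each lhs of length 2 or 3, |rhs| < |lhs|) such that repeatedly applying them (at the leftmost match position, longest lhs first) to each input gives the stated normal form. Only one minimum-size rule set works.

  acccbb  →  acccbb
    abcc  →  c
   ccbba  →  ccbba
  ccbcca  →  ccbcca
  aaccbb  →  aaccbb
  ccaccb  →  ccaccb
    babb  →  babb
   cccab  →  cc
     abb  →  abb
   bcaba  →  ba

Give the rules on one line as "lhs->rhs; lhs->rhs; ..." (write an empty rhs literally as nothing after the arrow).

  | acccbb
  | abcc => c
  | ccbba
  | ccbcca

abc->; cab->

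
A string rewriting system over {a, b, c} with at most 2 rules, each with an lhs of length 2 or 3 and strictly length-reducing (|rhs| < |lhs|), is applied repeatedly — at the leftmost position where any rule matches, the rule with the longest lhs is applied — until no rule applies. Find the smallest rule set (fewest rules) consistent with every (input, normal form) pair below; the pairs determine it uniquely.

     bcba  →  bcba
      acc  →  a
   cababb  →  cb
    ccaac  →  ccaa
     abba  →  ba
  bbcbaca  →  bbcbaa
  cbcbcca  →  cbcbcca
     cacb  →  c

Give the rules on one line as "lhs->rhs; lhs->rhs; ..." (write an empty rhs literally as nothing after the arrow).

  | bcba
  | acc => ac => a
  | cababb => cabb => cb
  | ccaac => ccaa

ab->; ac->a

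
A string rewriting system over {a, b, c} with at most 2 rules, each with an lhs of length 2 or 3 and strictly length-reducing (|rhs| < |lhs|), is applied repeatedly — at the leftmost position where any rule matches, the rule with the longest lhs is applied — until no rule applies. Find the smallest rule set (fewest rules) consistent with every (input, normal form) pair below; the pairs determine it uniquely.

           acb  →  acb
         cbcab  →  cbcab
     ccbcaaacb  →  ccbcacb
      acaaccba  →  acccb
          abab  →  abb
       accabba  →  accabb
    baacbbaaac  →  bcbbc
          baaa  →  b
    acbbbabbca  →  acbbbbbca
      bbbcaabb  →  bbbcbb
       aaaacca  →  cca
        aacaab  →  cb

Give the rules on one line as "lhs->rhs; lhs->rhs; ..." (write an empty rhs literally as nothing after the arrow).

aa->; ba->b

  | acb
  | cbcab
  | ccbcaaacb => ccbcacb
  | acaaccba => acccba => acccb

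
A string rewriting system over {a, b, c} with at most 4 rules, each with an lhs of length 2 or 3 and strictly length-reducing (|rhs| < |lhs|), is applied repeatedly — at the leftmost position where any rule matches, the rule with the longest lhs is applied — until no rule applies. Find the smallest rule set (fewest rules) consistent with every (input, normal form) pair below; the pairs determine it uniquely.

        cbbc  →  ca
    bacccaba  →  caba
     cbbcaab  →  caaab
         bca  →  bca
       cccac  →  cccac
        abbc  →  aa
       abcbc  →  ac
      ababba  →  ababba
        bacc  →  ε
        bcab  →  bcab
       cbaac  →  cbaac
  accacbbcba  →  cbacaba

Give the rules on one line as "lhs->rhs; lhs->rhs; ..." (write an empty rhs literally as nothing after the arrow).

acc->cb; bbc->a; bcb->

  | cbbc => ca
  | bacccaba => bcbcaba => caba
  | cbbcaab => caaab
  | bca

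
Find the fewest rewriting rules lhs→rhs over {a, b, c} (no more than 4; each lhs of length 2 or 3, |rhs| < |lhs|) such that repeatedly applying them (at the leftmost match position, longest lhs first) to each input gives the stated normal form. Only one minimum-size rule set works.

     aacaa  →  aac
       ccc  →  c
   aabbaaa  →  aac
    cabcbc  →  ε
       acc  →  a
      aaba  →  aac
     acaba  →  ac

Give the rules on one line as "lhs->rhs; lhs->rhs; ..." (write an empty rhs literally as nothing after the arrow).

  | aacaa => aaba => aac
  | ccc => c
  | aabbaaa => aabcaa => aacaa => aaba => aac
  | cabcbc => bbcbc => bcbc => cbc => cc => ε

ba->c; bc->c; ca->b; cc->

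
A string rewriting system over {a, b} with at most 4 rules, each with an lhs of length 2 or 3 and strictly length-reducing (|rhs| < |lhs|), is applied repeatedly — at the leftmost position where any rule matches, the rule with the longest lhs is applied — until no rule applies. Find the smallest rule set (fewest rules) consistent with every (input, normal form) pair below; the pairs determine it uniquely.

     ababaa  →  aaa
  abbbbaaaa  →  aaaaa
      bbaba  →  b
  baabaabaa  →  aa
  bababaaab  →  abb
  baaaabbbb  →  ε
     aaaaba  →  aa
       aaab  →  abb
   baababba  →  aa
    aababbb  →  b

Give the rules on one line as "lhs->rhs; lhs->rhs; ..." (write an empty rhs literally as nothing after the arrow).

aab->bb; ba->; baa->aa; bbb->ba

  | ababaa => abaa => aaa
  | abbbbaaaa => ababaaaa => abaaaa => aaaaa
  | bbaba => bba => b
  | baabaabaa => aabaabaa => bbaabaa => baabaa => aabaa => bbaa => baa => aa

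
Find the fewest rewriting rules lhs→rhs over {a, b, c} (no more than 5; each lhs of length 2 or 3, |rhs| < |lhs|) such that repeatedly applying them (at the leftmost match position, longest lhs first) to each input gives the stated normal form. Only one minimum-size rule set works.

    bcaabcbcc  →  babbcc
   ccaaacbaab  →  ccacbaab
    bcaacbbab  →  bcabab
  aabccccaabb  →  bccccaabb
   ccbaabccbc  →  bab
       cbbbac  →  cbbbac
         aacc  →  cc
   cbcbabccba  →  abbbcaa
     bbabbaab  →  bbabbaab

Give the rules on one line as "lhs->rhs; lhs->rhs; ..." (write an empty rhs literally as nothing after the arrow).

  | bcaabcbcc => bcabcbcc => bcbcbcc => babbcc
  | ccaaacbaab => ccacbaab
  | bcaacbbab => bccbbab => bcabab
  | aabccccaabb => abccccaabb => bccccaabb

aac->c; abc->bc; cbc->ab; ccb->ca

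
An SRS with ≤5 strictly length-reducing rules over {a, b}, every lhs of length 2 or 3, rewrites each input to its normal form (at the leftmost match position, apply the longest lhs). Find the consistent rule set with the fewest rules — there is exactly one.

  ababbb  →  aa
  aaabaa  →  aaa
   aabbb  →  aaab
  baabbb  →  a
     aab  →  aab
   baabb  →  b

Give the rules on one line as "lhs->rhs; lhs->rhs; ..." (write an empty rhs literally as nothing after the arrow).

ba->; baa->ba; bab->; bb->a

  | ababbb => abb => aa
  | aaabaa => aaaba => aaa
  | aabbb => aaab
  | baabbb => babbb => bb => a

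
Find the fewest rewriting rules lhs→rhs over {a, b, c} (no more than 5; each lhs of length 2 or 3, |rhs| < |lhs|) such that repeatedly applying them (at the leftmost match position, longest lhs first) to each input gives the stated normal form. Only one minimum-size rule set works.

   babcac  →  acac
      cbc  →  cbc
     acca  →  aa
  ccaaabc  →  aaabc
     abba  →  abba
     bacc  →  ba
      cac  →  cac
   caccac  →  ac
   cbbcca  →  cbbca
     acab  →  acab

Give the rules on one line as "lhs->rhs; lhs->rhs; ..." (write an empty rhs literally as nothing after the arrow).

  | babcac => acac
  | cbc
  | acca => aa
  | ccaaabc => aaabc

bab->a; bcc->bc; caa->a; cc->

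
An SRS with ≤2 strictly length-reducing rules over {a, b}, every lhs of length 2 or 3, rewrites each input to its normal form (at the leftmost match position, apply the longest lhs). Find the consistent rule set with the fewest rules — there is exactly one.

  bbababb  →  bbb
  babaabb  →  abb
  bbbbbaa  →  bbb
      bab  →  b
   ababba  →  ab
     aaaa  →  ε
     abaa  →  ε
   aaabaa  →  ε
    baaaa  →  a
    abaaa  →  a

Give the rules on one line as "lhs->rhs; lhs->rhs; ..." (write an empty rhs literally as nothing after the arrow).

  | bbababb => bbabb => bbb
  | babaabb => baabb => abb
  | bbbbbaa => bbbba => bbb
  | bab => b

aa->; ba->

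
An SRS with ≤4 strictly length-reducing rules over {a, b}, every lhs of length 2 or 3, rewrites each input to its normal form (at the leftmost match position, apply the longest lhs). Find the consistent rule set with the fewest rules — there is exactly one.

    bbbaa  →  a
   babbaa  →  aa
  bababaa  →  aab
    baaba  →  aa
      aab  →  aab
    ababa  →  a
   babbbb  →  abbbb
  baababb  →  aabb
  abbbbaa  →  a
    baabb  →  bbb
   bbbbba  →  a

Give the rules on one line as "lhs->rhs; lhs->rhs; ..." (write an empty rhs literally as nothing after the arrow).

  | bbbaa => baaa => ba => a
  | babbaa => abbaa => aaaa => aa
  | bababaa => ababaa => aabaa => aab
  | baaba => bba => aa

aaa->a; ba->a; baa->b; bba->aa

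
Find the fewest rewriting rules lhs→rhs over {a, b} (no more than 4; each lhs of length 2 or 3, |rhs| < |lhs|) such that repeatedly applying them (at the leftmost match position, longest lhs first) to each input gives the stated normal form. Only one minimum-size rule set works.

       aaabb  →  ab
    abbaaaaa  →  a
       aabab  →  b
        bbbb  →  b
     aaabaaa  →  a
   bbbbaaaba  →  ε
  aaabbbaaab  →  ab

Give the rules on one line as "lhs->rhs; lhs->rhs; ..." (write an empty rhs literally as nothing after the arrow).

aa->; ba->; bb->b

  | aaabb => abb => ab
  | abbaaaaa => abaaaaa => aaaaa => aaa => a
  | aabab => bab => b
  | bbbb => bbb => bb => b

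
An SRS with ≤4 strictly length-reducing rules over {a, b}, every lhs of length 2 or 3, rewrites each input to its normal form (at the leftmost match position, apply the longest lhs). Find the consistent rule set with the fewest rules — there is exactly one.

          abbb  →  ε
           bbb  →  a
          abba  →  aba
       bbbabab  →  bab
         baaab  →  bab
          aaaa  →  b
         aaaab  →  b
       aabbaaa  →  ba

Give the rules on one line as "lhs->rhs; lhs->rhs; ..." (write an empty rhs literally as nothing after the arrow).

  | abbb => aa => ε
  | bbb => a
  | abba => aba
  | bbbabab => aabab => bab

aa->; aaa->ba; bb->b; bbb->a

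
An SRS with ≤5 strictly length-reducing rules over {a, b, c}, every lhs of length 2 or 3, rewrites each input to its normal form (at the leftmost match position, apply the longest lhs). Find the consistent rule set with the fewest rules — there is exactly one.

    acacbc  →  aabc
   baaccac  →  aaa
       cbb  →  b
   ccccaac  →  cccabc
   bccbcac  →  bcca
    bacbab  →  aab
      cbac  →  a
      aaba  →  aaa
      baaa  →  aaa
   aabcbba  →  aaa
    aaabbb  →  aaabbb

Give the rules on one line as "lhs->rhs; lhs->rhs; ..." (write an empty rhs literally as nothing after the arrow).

  | acacbc => aacbc => aabc
  | baaccac => aaccac => aacac => aaac => aaa
  | cbb => b
  | ccccaac => cccabc

ac->a; ba->a; caa->ab; cb->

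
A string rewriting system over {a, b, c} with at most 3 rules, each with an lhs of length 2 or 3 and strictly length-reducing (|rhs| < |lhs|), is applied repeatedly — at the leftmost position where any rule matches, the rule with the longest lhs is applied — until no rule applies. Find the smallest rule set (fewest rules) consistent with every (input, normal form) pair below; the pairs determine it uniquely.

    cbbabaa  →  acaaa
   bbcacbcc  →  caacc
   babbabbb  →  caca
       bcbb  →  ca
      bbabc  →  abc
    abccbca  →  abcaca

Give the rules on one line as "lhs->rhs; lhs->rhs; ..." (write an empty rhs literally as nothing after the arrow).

bab->ca; bb->; cb->a

  | cbbabaa => ababaa => acaaa
  | bbcacbcc => cacbcc => caacc
  | babbabbb => cababbb => cacabb => caca
  | bcbb => bab => ca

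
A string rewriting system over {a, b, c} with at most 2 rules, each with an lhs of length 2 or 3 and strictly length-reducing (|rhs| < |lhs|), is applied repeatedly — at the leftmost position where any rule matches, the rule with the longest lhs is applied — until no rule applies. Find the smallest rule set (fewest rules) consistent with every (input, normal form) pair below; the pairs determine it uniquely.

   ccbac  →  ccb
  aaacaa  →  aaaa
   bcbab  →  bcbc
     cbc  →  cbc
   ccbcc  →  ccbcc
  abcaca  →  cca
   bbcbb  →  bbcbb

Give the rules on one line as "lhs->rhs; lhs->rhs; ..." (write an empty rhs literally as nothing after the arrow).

ab->c; ac->

  | ccbac => ccb
  | aaacaa => aaaa
  | bcbab => bcbc
  | cbc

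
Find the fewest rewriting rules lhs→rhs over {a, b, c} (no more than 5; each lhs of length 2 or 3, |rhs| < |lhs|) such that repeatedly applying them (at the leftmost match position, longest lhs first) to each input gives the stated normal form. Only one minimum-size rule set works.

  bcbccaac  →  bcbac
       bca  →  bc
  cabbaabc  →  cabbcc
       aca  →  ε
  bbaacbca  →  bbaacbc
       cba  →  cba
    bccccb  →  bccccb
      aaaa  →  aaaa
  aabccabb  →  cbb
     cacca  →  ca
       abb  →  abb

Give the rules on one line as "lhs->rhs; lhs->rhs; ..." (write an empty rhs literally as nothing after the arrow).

  | bcbccaac => bcbac
  | bca => bc
  | cabbaabc => cabbcc
  | aca => ε

aab->c; aca->; bca->bc; cca->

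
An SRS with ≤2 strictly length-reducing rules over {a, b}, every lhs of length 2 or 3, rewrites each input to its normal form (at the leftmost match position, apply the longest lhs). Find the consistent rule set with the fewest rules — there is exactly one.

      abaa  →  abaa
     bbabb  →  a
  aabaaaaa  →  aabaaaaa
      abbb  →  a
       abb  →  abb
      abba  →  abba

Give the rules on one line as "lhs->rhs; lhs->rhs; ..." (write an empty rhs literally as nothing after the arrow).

bab->a; bbb->

  | abaa
  | bbabb => bab => a
  | aabaaaaa
  | abbb => a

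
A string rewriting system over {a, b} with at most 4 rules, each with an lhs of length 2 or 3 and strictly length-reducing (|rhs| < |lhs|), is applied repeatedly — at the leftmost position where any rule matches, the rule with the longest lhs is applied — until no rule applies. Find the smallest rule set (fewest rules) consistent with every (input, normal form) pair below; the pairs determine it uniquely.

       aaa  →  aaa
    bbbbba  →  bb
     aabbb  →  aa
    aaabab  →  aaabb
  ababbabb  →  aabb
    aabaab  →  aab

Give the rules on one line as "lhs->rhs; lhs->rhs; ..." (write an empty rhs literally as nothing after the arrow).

  | aaa
  | bbbbba => bba => bb
  | aabbb => aa
  | aaabab => aaabb

ba->b; baa->; bbb->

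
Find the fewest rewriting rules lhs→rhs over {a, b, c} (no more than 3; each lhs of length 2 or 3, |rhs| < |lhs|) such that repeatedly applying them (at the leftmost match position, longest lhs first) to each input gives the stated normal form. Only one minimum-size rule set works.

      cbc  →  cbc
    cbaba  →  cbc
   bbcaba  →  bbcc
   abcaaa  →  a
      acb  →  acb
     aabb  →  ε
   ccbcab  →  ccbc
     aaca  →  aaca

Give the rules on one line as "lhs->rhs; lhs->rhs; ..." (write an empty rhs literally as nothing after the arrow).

  | cbc
  | cbaba => cbc
  | bbcaba => bbcc
  | abcaaa => caaa => a

ab->; aba->c; caa->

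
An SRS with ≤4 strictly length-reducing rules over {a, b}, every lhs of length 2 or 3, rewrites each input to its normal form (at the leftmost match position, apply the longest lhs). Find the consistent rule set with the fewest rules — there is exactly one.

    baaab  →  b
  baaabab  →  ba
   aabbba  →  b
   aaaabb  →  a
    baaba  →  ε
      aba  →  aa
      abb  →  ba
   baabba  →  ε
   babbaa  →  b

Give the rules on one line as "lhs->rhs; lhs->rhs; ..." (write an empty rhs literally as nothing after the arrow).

  | baaab => bbb => b
  | baaabab => bbbab => bab => ba
  | aabbba => ababa => aaba => aaa => b
  | aaaabb => babb => bba => a

aaa->b; ab->a; abb->ba; bb->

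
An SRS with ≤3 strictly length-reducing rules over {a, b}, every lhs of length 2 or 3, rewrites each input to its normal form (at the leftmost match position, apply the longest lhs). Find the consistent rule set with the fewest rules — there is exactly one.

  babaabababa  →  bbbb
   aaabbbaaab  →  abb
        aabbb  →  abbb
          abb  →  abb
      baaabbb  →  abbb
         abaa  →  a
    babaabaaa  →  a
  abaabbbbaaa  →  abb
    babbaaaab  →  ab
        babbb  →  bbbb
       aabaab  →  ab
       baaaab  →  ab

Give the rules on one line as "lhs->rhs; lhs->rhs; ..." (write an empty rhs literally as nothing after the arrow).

aa->a; ba->b; baa->a

  | babaabababa => bbaabababa => babababa => bbababa => bbbaba => bbbba => bbbb
  | aaabbbaaab => aabbbaaab => abbbaaab => abbaab => abab => abb
  | aabbb => abbb
  | abb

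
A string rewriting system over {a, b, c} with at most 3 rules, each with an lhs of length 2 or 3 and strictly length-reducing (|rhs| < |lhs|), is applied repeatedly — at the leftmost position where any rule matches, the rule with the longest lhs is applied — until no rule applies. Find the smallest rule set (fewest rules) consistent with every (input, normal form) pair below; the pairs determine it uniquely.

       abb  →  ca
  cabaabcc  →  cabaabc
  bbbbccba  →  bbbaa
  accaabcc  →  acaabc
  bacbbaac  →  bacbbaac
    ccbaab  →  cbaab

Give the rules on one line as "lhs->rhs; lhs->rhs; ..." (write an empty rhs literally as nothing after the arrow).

abb->ca; bcb->a; cc->c

  | abb => ca
  | cabaabcc => cabaabc
  | bbbbccba => bbbbcba => bbbaa
  | accaabcc => acaabcc => acaabc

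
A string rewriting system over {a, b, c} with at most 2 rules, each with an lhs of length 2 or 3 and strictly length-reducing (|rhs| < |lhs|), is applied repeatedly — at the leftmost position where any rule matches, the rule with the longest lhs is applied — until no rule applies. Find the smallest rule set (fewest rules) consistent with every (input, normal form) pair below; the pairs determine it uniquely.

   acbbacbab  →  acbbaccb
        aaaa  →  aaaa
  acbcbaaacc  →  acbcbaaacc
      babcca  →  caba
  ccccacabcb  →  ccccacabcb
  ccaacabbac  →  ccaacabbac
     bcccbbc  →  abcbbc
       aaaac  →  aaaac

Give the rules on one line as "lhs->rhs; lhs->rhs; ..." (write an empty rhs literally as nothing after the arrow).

  | acbbacbab => acbbaccb
  | aaaa
  | acbcbaaacc
  | babcca => cbcca => caba

bab->cb; bcc->ab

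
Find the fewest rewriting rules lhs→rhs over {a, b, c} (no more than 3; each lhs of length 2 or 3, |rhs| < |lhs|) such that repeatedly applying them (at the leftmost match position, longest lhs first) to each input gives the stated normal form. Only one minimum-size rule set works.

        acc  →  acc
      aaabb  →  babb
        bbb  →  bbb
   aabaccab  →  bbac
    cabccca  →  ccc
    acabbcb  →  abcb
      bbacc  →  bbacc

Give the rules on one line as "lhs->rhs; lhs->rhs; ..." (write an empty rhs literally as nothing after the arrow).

aa->b; ca->c; cab->

  | acc
  | aaabb => babb
  | bbb
  | aabaccab => bbaccab => bbac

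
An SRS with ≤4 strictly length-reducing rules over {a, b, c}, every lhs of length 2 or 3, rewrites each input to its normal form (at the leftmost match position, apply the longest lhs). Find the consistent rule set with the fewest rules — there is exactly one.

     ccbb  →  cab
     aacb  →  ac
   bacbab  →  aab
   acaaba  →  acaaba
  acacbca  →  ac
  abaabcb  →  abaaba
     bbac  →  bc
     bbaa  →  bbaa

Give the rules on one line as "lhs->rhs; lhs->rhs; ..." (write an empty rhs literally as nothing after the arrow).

acb->c; bac->c; cb->a; cca->

  | ccbb => cab
  | aacb => ac
  | bacbab => cbab => aab
  | acaaba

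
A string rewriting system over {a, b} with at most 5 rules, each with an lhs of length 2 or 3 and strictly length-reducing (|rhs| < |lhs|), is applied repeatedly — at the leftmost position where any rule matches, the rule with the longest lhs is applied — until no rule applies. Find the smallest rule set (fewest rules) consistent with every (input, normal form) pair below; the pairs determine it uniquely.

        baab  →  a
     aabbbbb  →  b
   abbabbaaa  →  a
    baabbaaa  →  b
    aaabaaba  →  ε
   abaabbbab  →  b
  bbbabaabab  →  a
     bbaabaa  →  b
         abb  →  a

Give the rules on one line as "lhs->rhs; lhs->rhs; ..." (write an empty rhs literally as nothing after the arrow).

aa->; aaa->; ab->b; bb->a

  | baab => bb => a
  | aabbbbb => bbbbb => abbb => bbb => ab => b
  | abbabbaaa => bbabbaaa => aabbaaa => bbaaa => aaaa => a
  | baabbaaa => bbbaaa => abaaa => baaa => b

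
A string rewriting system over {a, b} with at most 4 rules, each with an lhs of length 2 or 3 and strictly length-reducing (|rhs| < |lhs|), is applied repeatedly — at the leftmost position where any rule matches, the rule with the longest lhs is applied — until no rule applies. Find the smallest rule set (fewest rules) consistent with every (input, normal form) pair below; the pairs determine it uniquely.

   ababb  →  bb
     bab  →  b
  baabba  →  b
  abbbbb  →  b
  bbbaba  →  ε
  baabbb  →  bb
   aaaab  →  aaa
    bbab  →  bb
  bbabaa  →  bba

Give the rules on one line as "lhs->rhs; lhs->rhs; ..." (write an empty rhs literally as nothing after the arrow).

ab->; aba->; bbb->

  | ababb => bb
  | bab => b
  | baabba => baba => b
  | abbbbb => bbbb => b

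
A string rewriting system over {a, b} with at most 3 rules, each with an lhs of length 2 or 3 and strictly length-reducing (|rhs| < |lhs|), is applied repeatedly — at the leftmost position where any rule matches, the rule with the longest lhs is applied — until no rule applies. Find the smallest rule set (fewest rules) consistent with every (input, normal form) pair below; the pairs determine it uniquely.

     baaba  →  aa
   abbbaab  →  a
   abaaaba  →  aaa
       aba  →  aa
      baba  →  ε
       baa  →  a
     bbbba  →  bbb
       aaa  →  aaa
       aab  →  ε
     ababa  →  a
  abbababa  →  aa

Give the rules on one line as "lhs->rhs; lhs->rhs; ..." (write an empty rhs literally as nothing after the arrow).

  | baaba => aba => aa
  | abbbaab => abbaab => abaab => aaab => a
  | abaaaba => aaaaba => aaa
  | aba => aa

aab->; ab->a; ba->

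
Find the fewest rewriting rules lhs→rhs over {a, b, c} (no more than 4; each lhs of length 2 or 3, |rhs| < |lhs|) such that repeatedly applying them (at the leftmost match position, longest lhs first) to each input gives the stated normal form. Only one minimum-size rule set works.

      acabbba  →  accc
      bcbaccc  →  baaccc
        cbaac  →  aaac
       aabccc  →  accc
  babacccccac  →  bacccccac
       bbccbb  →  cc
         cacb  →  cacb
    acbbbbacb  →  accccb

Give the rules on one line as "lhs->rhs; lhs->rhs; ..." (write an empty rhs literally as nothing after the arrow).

  | acabbba => acbba => accc
  | bcbaccc => baaccc
  | cbaac => aaac
  | aabccc => accc

ab->; bb->; bba->cc; cba->aa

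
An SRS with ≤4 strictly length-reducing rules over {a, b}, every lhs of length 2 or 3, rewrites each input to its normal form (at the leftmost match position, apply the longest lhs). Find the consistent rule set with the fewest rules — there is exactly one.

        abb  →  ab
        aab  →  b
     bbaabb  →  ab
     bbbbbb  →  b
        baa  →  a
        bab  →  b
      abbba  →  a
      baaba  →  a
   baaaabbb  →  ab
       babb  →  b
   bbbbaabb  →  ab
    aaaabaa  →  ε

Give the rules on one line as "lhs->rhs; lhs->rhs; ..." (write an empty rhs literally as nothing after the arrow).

aa->; aaa->ab; ba->; bb->b

  | abb => ab
  | aab => b
  | bbaabb => baabb => abb => ab
  | bbbbbb => bbbbb => bbbb => bbb => bb => b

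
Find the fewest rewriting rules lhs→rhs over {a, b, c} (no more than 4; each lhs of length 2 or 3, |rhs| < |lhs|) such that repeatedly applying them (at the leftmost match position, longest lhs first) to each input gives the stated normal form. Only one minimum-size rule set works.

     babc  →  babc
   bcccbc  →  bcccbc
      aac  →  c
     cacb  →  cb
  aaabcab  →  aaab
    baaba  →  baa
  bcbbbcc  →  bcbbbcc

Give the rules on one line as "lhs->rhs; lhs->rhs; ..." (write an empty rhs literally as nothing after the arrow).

  | babc
  | bcccbc
  | aac => ac => c
  | cacb => acb => cb

aba->a; ac->c; ca->a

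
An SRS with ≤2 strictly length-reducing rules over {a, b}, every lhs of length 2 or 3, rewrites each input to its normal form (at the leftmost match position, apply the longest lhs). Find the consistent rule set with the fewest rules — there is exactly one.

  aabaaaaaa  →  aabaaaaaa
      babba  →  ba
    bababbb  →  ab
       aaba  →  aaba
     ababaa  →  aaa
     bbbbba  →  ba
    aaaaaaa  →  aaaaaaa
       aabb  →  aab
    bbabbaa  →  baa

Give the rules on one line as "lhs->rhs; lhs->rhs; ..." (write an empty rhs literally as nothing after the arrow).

  | aabaaaaaa
  | babba => ba
  | bababbb => abbb => abb => ab
  | aaba

bab->; bb->b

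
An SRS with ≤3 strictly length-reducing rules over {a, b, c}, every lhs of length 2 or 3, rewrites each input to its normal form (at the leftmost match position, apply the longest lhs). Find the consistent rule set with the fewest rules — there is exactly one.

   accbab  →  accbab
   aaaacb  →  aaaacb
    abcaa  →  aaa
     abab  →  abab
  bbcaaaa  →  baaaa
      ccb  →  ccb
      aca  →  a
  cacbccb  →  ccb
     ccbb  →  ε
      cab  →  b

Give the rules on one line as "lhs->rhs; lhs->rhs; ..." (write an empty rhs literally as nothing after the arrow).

  | accbab
  | aaaacb
  | abcaa => aaa
  | abab

bc->; ca->; cbb->a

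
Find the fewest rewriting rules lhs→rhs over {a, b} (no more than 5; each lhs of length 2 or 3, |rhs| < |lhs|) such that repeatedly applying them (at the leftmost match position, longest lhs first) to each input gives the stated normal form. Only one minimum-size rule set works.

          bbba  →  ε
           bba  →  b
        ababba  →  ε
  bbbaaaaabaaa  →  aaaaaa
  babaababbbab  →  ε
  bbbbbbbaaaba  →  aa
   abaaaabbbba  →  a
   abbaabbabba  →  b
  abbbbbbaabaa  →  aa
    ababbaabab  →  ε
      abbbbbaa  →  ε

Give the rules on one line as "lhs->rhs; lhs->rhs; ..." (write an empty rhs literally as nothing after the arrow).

  | bbba => ba => ε
  | bba => b
  | ababba => abba => ba => ε
  | bbbaaaaabaaa => baaaaabaaa => aaaabaaa => aaaaaa

ab->; ba->; bb->; bba->b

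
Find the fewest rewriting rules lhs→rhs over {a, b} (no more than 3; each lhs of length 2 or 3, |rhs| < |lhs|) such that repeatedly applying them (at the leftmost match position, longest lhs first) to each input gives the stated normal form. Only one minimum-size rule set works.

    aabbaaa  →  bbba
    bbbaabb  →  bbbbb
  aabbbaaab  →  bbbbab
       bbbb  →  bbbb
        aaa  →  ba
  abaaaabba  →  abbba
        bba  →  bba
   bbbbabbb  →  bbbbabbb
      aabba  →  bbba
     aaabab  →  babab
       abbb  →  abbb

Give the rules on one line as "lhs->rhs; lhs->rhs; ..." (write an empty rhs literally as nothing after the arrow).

aa->b; baa->b

  | aabbaaa => bbbaaa => bbba
  | bbbaabb => bbbbb
  | aabbbaaab => bbbbaaab => bbbbab
  | bbbb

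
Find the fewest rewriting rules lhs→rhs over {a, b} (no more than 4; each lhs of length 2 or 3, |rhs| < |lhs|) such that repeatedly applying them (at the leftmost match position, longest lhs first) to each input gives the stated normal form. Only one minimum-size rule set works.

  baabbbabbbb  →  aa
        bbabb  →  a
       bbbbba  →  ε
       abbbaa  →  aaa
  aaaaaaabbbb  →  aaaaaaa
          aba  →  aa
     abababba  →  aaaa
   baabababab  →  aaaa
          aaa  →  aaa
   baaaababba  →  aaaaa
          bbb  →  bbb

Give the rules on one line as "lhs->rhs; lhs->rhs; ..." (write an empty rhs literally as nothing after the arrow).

  | baabbbabbbb => abbbabbbb => abbabbbb => ababbbb => aabbbb => aabbb => aabb => aab => aa
  | bbabb => abb => ab => a
  | bbbbba => bbba => ba => ε
  | abbbaa => abbaa => abaa => aaa

ab->a; ba->; bba->a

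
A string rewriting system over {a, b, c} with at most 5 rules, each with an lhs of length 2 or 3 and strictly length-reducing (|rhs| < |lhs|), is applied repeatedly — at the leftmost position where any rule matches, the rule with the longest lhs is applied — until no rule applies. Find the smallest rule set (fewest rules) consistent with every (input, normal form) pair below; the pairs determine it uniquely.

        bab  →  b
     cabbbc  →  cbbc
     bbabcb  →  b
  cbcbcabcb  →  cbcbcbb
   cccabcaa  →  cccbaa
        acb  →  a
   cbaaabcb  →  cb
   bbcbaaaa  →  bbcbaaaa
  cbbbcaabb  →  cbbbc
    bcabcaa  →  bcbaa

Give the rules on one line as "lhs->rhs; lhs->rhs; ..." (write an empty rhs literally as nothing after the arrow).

ab->; abc->b; acb->a; bba->aa

  | bab => b
  | cabbbc => cbbc
  | bbabcb => aabcb => abb => b
  | cbcbcabcb => cbcbcbb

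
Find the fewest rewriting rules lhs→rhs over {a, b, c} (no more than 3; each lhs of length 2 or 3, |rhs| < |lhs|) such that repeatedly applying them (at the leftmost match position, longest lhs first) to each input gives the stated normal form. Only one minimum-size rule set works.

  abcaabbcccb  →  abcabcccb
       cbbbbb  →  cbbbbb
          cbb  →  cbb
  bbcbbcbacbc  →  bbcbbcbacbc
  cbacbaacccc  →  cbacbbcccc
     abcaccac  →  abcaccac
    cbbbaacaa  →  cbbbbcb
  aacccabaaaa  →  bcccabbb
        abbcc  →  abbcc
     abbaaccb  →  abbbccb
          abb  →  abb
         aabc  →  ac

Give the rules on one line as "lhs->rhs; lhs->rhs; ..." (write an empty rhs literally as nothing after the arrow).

  | abcaabbcccb => abcabcccb
  | cbbbbb
  | cbb
  | bbcbbcbacbc

aa->b; aab->a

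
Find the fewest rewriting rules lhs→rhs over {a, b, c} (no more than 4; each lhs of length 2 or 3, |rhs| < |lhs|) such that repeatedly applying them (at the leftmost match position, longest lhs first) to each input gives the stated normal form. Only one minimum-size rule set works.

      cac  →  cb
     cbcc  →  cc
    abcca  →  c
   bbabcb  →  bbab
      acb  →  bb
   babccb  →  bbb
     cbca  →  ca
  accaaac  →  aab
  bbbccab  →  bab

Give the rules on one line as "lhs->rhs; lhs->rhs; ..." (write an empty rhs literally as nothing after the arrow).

  | cac => cb
  | cbcc => cc
  | abcca => aca => c
  | bbabcb => bbab

ac->b; aca->c; bc->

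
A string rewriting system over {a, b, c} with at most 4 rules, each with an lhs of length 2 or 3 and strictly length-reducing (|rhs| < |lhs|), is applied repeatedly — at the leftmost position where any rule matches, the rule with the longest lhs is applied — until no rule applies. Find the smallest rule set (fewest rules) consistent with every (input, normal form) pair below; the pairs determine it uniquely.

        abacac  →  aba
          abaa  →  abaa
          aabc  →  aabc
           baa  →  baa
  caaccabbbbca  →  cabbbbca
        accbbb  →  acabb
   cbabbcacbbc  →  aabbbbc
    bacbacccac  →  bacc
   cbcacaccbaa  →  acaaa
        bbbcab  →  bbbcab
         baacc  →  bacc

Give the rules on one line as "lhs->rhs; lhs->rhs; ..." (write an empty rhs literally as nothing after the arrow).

aac->ac; cac->; cb->a

  | abacac => aba
  | abaa
  | aabc
  | baa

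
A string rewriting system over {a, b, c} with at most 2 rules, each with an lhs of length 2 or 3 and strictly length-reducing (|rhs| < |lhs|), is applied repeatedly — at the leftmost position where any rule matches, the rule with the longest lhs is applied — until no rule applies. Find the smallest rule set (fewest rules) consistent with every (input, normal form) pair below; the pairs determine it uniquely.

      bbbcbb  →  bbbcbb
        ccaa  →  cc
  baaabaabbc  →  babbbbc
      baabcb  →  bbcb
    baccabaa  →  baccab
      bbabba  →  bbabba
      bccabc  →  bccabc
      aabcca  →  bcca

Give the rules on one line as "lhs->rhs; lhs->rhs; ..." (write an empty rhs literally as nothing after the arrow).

  | bbbcbb
  | ccaa => cc
  | baaabaabbc => babbaabbc => babbbbc
  | baabcb => bbcb

aa->; aaa->ab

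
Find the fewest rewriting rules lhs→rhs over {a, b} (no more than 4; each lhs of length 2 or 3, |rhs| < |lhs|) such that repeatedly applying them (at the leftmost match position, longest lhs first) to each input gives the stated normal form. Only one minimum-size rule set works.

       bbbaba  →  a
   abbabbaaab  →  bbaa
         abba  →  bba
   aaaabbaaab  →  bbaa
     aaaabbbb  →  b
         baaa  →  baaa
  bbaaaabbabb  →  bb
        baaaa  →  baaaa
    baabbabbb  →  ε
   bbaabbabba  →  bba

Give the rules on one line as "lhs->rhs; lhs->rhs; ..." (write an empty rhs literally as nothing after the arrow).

  | bbbaba => aba => a
  | abbabbaaab => bbabbaaab => babbaaab => abbaaab => bbaaab => bbaa
  | abba => bba
  | aaaabbaaab => aaabbaaab => aabbaaab => abbaaab => bbaaab => bbaa

ab->; abb->bb; bab->ab; bbb->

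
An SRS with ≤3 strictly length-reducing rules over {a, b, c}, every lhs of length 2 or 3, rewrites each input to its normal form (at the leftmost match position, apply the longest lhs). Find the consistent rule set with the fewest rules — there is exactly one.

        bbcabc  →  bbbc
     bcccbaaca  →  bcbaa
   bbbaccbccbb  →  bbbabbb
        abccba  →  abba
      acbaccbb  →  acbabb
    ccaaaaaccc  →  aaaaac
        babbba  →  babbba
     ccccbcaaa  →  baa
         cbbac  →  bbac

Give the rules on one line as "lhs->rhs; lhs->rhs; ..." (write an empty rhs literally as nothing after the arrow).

ca->; cbb->bb; cc->

  | bbcabc => bbbc
  | bcccbaaca => bcbaaca => bcbaa
  | bbbaccbccbb => bbbabccbb => bbbabbb
  | abccba => abba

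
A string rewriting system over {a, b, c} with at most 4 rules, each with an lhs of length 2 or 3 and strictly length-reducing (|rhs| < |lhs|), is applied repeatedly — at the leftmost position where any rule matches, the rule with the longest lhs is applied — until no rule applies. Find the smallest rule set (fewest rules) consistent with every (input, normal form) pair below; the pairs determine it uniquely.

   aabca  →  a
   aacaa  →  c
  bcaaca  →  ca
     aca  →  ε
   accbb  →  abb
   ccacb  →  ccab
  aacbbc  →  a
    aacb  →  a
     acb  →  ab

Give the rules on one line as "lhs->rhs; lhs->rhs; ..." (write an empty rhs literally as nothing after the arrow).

  | aabca => bca => a
  | aacaa => caa => c
  | bcaaca => aaca => ca
  | aca => aa => ε

aa->; ac->a; bc->; cb->a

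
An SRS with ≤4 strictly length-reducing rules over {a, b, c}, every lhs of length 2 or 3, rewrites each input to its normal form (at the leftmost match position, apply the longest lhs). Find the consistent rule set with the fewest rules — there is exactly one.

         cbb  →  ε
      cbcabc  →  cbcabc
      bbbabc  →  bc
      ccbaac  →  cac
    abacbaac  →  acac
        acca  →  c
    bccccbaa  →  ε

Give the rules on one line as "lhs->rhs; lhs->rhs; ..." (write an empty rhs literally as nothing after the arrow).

aa->c; ba->c; bb->c; cc->

  | cbb => cc => ε
  | cbcabc
  | bbbabc => cbabc => ccbc => bc
  | ccbaac => baac => cac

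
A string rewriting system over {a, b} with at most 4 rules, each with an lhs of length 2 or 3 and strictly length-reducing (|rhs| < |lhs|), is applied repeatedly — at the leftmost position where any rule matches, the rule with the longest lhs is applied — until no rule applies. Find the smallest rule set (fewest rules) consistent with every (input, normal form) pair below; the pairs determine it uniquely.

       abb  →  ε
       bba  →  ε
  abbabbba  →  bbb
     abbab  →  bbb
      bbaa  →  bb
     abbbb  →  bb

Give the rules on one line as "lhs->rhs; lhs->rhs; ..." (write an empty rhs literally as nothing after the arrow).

  | abb => aa => ε
  | bba => aa => ε
  | abbabbba => aaabbba => bbbbba => bbbaa => baaa => bbb
  | abbab => aaab => bbb

aa->; aaa->bb; abb->aa; bba->aa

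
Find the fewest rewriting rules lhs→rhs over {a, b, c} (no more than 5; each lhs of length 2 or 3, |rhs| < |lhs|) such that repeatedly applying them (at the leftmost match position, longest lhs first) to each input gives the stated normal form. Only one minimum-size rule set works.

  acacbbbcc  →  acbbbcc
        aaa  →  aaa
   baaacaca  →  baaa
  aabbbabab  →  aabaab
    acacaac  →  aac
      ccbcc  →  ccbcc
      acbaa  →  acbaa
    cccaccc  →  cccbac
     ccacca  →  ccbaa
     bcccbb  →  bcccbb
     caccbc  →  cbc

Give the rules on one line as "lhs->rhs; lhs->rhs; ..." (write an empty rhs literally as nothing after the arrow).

  | acacbbbcc => acbbbcc
  | aaa
  | baaacaca => baaaca => baaa
  | aabbbabab => aabaabab => aabaab

aca->a; acc->ba; bab->b; bba->aa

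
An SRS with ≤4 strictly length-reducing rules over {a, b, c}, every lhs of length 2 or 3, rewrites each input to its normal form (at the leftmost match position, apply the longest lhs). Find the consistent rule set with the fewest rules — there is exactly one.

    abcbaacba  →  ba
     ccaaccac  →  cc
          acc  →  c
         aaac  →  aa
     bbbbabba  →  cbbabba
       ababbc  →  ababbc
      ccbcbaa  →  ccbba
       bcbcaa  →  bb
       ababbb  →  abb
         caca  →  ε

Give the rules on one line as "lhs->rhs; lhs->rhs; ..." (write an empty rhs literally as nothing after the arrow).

  | abcbaacba => abbacba => abbba => acba => ba
  | ccaaccac => caccac => ccac => cc
  | acc => c
  | aaac => aa

ac->; bbb->cb; ca->; cba->b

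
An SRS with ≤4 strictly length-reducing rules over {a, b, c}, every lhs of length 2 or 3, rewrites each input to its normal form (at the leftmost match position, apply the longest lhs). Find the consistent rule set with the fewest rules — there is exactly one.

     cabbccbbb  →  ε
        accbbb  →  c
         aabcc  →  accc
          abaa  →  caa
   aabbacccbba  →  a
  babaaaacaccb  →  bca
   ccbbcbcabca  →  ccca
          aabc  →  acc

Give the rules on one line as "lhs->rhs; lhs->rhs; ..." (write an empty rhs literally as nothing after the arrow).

  | cabbccbbb => ccbccbbb => cccbbb => ccbb => cb => ε
  | accbbb => acbb => ab => c
  | aabcc => accc
  | abaa => caa

aac->; ab->c; cb->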